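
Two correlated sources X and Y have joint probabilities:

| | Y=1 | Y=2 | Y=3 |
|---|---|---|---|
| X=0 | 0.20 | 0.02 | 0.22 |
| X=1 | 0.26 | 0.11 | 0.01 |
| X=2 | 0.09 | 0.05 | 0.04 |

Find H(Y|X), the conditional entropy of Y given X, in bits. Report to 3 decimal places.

1.197 bits

Marginals: p(X) = (0.4400, 0.3800, 0.1800), p(Y) = (0.5500, 0.1800, 0.2700).
H(Y|X) = Σ p(X) · H(Y|X=·).
  X=0: p=0.4400, H(Y|X=0) = 1.2197
  X=1: p=0.3800, H(Y|X=1) = 1.0304
  X=2: p=0.1800, H(Y|X=2) = 1.4955
Weighted sum = 1.197 bits.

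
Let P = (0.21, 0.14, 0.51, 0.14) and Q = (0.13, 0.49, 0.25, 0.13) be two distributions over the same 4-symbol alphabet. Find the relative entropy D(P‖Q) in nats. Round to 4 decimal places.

0.2993 nats

D(P‖Q) = Σ p·ln(p/q).
  0.21·ln(0.21/0.13) = 0.10071
  0.14·ln(0.14/0.49) = -0.17539
  0.51·ln(0.51/0.25) = 0.36360
  0.14·ln(0.14/0.13) = 0.01038
D(P‖Q) = 0.2993 nats.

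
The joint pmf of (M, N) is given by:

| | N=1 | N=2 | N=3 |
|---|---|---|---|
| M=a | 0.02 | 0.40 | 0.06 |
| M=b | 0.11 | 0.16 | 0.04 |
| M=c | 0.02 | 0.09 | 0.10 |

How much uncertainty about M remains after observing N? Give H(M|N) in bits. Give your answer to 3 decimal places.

1.323 bits

Marginals: p(M) = (0.4800, 0.3100, 0.2100), p(N) = (0.1500, 0.6500, 0.2000).
H(M|N) = Σ p(N) · H(M|N=·).
  N=1: p=0.1500, H(M|N=1) = 1.1033
  N=2: p=0.6500, H(M|N=2) = 1.3238
  N=3: p=0.2000, H(M|N=3) = 1.4855
Weighted sum = 1.323 bits.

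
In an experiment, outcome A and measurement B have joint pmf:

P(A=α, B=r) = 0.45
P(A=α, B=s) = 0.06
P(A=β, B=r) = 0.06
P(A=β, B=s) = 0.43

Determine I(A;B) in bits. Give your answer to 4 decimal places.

Marginals: p(A) = (0.5100, 0.4900), p(B) = (0.5100, 0.4900).
I(A;B) = H(A) + H(B) − H(A,B).
H(A) = 0.9997, H(B) = 0.9997, H(A,B) = 1.5290.
I(A;B) = 0.9997 + 0.9997 − 1.5290 = 0.4704 bits.

0.4704 bits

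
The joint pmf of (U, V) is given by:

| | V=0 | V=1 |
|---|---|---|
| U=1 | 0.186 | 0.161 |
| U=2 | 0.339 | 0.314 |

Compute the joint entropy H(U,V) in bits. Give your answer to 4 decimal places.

1.9294 bits

H(U,V) = −Σ p(x,y)·log₂ p(x,y) over all 4 cells.
  cell (1,0): −0.186·log₂0.186 = 0.45135
  cell (1,1): −0.161·log₂0.161 = 0.42421
  cell (2,0): −0.339·log₂0.339 = 0.52906
  cell (2,1): −0.314·log₂0.314 = 0.52475
Sum = 1.9294 bits.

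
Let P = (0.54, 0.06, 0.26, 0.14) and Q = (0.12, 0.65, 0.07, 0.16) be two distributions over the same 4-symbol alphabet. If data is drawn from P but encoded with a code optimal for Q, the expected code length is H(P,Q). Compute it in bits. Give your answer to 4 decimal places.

H(P,Q) = −Σ p·log₂ q.
  −0.54·log₂(0.12) = 1.65180
  −0.06·log₂(0.65) = 0.03729
  −0.26·log₂(0.07) = 0.99749
  −0.14·log₂(0.16) = 0.37014
H(P,Q) = 3.0567 bits.

3.0567 bits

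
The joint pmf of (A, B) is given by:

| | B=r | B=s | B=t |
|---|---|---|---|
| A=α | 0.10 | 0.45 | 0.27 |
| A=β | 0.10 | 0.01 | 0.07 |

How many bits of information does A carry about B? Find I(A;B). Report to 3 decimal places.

Marginals: p(A) = (0.8200, 0.1800), p(B) = (0.2000, 0.4600, 0.3400).
I(A;B) = H(A) + H(B) − H(A,B).
H(A) = 0.6801, H(B) = 1.5089, H(A,B) = 2.0278.
I(A;B) = 0.6801 + 1.5089 − 2.0278 = 0.161 bits.

0.161 bits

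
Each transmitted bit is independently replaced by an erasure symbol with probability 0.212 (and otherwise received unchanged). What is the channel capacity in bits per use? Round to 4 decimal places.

Binary erasure channel: capacity C = 1 − ε.
C = 1 − 0.212 = 0.7880 bits per channel use.

0.7880 bits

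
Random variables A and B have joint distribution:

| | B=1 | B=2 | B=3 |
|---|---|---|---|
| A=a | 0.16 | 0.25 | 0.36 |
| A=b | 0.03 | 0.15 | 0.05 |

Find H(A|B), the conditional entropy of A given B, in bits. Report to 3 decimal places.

Chain rule: H(A|B) = H(A,B) − H(B).
Marginals: p(A) = (0.7700, 0.2300), p(B) = (0.1900, 0.4000, 0.4100).
H(A,B) = 2.2320 bits; H(B) = 1.5114 bits.
H(A|B) = 2.2320 − 1.5114 = 0.721 bits.

0.721 bits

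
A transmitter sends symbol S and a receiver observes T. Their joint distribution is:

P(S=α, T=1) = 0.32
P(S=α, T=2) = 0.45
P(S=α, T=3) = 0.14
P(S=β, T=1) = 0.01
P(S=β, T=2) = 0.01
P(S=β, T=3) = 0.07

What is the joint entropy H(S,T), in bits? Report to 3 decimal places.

1.843 bits

H(S,T) = −Σ p(x,y)·log₂ p(x,y) over all 6 cells.
  cell (α,1): −0.32·log₂0.32 = 0.5260
  cell (α,2): −0.45·log₂0.45 = 0.5184
  cell (α,3): −0.14·log₂0.14 = 0.3971
  cell (β,1): −0.01·log₂0.01 = 0.0664
  cell (β,2): −0.01·log₂0.01 = 0.0664
  cell (β,3): −0.07·log₂0.07 = 0.2686
Sum = 1.843 bits.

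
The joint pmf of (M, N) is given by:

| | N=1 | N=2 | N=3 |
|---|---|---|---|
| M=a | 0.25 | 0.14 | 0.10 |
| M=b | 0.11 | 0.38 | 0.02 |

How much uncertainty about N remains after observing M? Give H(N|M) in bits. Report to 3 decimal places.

Chain rule: H(N|M) = H(M,N) − H(M).
Marginals: p(M) = (0.4900, 0.5100), p(N) = (0.3600, 0.5200, 0.1200).
H(M,N) = 2.2229 bits; H(M) = 0.9997 bits.
H(N|M) = 2.2229 − 0.9997 = 1.223 bits.

1.223 bits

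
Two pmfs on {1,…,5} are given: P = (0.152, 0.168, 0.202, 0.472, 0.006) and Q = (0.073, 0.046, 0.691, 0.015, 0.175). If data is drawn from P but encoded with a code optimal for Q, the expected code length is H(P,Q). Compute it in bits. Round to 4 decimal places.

H(P,Q) = −Σ p·log₂ q.
  −0.152·log₂(0.073) = 0.57395
  −0.168·log₂(0.046) = 0.74629
  −0.202·log₂(0.691) = 0.10771
  −0.472·log₂(0.015) = 2.85980
  −0.006·log₂(0.175) = 0.01509
H(P,Q) = 4.3028 bits.

4.3028 bits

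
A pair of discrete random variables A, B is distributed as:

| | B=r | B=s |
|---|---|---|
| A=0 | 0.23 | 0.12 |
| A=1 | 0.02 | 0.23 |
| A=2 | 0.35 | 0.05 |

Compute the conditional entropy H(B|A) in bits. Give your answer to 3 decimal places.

Chain rule: H(B|A) = H(A,B) − H(A).
Marginals: p(A) = (0.3500, 0.2500, 0.4000), p(B) = (0.6000, 0.4000).
H(A,B) = 2.2015 bits; H(A) = 1.5589 bits.
H(B|A) = 2.2015 − 1.5589 = 0.643 bits.

0.643 bits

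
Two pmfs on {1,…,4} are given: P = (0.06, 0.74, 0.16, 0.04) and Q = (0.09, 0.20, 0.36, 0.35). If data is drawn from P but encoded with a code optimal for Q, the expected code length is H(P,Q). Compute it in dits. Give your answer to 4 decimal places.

H(P,Q) = −Σ p·log₁₀ q.
  −0.06·log₁₀(0.09) = 0.06275
  −0.74·log₁₀(0.20) = 0.51724
  −0.16·log₁₀(0.36) = 0.07099
  −0.04·log₁₀(0.35) = 0.01824
H(P,Q) = 0.6692 dits.

0.6692 dits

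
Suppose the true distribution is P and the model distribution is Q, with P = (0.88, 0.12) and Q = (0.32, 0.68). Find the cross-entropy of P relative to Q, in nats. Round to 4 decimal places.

H(P,Q) = −Σ p·ln q.
  −0.88·ln(0.32) = 1.00270
  −0.12·ln(0.68) = 0.04628
H(P,Q) = 1.0490 nats.

1.0490 nats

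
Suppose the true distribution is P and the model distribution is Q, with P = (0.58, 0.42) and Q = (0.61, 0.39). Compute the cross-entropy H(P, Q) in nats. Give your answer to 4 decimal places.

0.6822 nats

H(P,Q) = −Σ p·ln q.
  −0.58·ln(0.61) = 0.28669
  −0.42·ln(0.39) = 0.39548
H(P,Q) = 0.6822 nats.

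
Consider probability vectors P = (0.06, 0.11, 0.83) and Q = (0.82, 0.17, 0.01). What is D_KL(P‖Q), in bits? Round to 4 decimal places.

D(P‖Q) = Σ p·log₂(p/q).
  0.06·log₂(0.06/0.82) = -0.22636
  0.11·log₂(0.11/0.17) = -0.06908
  0.83·log₂(0.83/0.01) = 5.29128
D(P‖Q) = 4.9958 bits.

4.9958 bits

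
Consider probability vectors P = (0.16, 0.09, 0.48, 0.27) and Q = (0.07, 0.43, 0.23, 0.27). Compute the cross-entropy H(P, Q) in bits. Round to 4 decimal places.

H(P,Q) = −Σ p·log₂ q.
  −0.16·log₂(0.07) = 0.61384
  −0.09·log₂(0.43) = 0.10958
  −0.48·log₂(0.23) = 1.01774
  −0.27·log₂(0.27) = 0.51002
H(P,Q) = 2.2512 bits.

2.2512 bits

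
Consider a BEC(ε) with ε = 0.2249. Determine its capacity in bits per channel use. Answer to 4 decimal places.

0.7751 bits

Binary erasure channel: capacity C = 1 − ε.
C = 1 − 0.2249 = 0.7751 bits per channel use.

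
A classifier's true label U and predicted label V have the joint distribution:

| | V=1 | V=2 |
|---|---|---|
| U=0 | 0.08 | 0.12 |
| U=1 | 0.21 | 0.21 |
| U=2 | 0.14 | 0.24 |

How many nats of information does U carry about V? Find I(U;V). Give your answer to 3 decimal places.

0.008 nats

Marginals: p(U) = (0.2000, 0.4200, 0.3800), p(V) = (0.4300, 0.5700).
I(U;V) = Σ p(x,y)·ln[p(x,y)/(p(x)p(y))].
  (0,1): 0.08·ln(0.9302) = -0.0058
  (0,2): 0.12·ln(1.0526) = 0.0062
  (1,1): 0.21·ln(1.1628) = 0.0317
  (1,2): 0.21·ln(0.8772) = -0.0275
  (2,1): 0.14·ln(0.8568) = -0.0216
  (2,2): 0.24·ln(1.1080) = 0.0246
Sum = 0.008 nats.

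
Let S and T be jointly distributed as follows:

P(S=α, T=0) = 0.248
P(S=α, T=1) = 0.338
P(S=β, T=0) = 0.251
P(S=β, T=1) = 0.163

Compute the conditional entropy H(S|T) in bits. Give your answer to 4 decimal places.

Chain rule: H(S|T) = H(S,T) − H(T).
Marginals: p(S) = (0.5860, 0.4140), p(T) = (0.4990, 0.5010).
H(S,T) = 1.9549 bits; H(T) = 1.0000 bits.
H(S|T) = 1.9549 − 1.0000 = 0.9549 bits.

0.9549 bits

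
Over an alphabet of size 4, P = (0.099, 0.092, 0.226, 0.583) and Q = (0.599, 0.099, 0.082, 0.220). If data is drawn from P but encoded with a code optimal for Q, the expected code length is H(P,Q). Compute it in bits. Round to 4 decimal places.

H(P,Q) = −Σ p·log₂ q.
  −0.099·log₂(0.599) = 0.07320
  −0.092·log₂(0.099) = 0.30695
  −0.226·log₂(0.082) = 0.81546
  −0.583·log₂(0.220) = 1.27352
H(P,Q) = 2.4691 bits.

2.4691 bits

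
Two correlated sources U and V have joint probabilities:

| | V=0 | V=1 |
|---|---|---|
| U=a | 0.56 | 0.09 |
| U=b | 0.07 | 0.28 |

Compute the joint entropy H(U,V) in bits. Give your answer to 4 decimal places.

H(U,V) = −Σ p(x,y)·log₂ p(x,y) over all 4 cells.
  cell (a,0): −0.56·log₂0.56 = 0.46844
  cell (a,1): −0.09·log₂0.09 = 0.31265
  cell (b,0): −0.07·log₂0.07 = 0.26856
  cell (b,1): −0.28·log₂0.28 = 0.51422
Sum = 1.5639 bits.

1.5639 bits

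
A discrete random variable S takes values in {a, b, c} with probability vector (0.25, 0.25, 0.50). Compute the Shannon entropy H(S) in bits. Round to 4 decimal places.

H(S) = −Σ p·log₂ p.
  −(0.25)·log₂(0.25) = 0.50000
  −(0.25)·log₂(0.25) = 0.50000
  −(0.50)·log₂(0.50) = 0.50000
Sum: 0.50000 + 0.50000 + 0.50000 = 1.5000 bits.

1.5000 bits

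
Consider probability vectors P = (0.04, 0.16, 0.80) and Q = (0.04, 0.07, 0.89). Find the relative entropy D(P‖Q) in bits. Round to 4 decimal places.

0.0678 bits

D(P‖Q) = Σ p·log₂(p/q).
  0.04·log₂(0.04/0.04) = 0.00000
  0.16·log₂(0.16/0.07) = 0.19082
  0.80·log₂(0.80/0.89) = -0.12304
D(P‖Q) = 0.0678 bits.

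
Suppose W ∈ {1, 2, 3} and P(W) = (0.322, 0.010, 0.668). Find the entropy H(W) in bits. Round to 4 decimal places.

H(W) = −Σ p·log₂ p.
  −(0.322)·log₂(0.322) = 0.52643
  −(0.010)·log₂(0.010) = 0.06644
  −(0.668)·log₂(0.668) = 0.38883
Sum: 0.52643 + 0.06644 + 0.38883 = 0.9817 bits.

0.9817 bits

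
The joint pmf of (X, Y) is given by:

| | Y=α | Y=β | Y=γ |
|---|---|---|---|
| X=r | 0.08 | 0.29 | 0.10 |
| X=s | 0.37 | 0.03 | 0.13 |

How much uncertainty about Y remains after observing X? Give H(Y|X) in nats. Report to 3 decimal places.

Chain rule: H(Y|X) = H(X,Y) − H(X).
Marginals: p(X) = (0.4700, 0.5300), p(Y) = (0.4500, 0.3200, 0.2300).
H(X,Y) = 1.5296 nats; H(X) = 0.6913 nats.
H(Y|X) = 1.5296 − 0.6913 = 0.838 nats.

0.838 nats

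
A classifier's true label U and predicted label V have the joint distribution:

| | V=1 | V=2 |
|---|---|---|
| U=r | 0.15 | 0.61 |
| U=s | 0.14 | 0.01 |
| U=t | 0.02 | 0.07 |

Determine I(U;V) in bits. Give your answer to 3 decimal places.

0.227 bits

Marginals: p(U) = (0.7600, 0.1500, 0.0900), p(V) = (0.3100, 0.6900).
I(U;V) = H(U) + H(V) − H(U,V).
H(U) = 1.0241, H(V) = 0.8932, H(U,V) = 1.6905.
I(U;V) = 1.0241 + 0.8932 − 1.6905 = 0.227 bits.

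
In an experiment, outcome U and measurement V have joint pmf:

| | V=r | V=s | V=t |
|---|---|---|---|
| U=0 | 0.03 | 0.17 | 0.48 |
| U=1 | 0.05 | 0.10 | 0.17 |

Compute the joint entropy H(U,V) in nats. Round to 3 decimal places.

H(U,V) = −Σ p(x,y)·ln p(x,y) over all 6 cells.
  cell (0,r): −0.03·ln0.03 = 0.1052
  cell (0,s): −0.17·ln0.17 = 0.3012
  cell (0,t): −0.48·ln0.48 = 0.3523
  cell (1,r): −0.05·ln0.05 = 0.1498
  cell (1,s): −0.10·ln0.10 = 0.2303
  cell (1,t): −0.17·ln0.17 = 0.3012
Sum = 1.440 nats.

1.440 nats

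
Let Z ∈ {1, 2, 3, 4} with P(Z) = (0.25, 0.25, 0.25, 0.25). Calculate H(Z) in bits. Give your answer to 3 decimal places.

H(Z) = −Σ p·log₂ p.
  −(0.25)·log₂(0.25) = 0.5000
  −(0.25)·log₂(0.25) = 0.5000
  −(0.25)·log₂(0.25) = 0.5000
  −(0.25)·log₂(0.25) = 0.5000
Sum: 0.5000 + 0.5000 + 0.5000 + 0.5000 = 2.000 bits.

2.000 bits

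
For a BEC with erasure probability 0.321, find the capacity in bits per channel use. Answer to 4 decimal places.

Binary erasure channel: capacity C = 1 − ε.
C = 1 − 0.321 = 0.6790 bits per channel use.

0.6790 bits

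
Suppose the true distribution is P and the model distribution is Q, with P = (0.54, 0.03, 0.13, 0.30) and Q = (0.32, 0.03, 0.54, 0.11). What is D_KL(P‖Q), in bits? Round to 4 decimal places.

0.5748 bits

D(P‖Q) = Σ p·log₂(p/q).
  0.54·log₂(0.54/0.32) = 0.40764
  0.03·log₂(0.03/0.03) = 0.00000
  0.13·log₂(0.13/0.54) = -0.26708
  0.30·log₂(0.30/0.11) = 0.43424
D(P‖Q) = 0.5748 bits.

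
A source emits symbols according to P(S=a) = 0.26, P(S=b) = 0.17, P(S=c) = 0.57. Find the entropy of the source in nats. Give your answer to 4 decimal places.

0.9719 nats

H(S) = −Σ p·ln p.
  −(0.26)·ln(0.26) = 0.35024
  −(0.17)·ln(0.17) = 0.30123
  −(0.57)·ln(0.57) = 0.32041
Sum: 0.35024 + 0.30123 + 0.32041 = 0.9719 nats.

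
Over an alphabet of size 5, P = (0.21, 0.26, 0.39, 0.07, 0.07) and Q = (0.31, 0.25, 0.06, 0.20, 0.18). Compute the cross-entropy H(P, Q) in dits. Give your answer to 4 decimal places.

0.8409 dits

H(P,Q) = −Σ p·log₁₀ q.
  −0.21·log₁₀(0.31) = 0.10681
  −0.26·log₁₀(0.25) = 0.15654
  −0.39·log₁₀(0.06) = 0.47652
  −0.07·log₁₀(0.20) = 0.04893
  −0.07·log₁₀(0.18) = 0.05213
H(P,Q) = 0.8409 dits.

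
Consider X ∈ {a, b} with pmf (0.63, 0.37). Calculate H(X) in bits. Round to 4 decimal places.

0.9507 bits

H(X) = −Σ p·log₂ p.
  −(0.63)·log₂(0.63) = 0.41994
  −(0.37)·log₂(0.37) = 0.53073
Sum: 0.41994 + 0.53073 = 0.9507 bits.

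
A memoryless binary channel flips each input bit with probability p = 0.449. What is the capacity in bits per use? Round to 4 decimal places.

Binary symmetric channel: C = 1 − h₂(ε) where h₂ is the binary entropy function.
h₂(0.449) = −0.449·log₂0.449 − 0.551·log₂0.551 = 0.9925.
C = 1 − 0.9925 = 0.0075 bits per channel use.

0.0075 bits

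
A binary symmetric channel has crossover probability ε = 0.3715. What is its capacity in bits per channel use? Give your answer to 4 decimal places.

Binary symmetric channel: C = 1 − h₂(ε) where h₂ is the binary entropy function.
h₂(0.3715) = −0.3715·log₂0.3715 − 0.6285·log₂0.6285 = 0.9518.
C = 1 − 0.9518 = 0.0482 bits per channel use.

0.0482 bits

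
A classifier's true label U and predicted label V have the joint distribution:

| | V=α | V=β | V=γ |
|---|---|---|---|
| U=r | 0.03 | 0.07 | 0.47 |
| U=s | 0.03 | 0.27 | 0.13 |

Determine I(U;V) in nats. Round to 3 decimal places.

Marginals: p(U) = (0.5700, 0.4300), p(V) = (0.0600, 0.3400, 0.6000).
I(U;V) = Σ p(x,y)·ln[p(x,y)/(p(x)p(y))].
  (r,α): 0.03·ln(0.8772) = -0.0039
  (r,β): 0.07·ln(0.3612) = -0.0713
  (r,γ): 0.47·ln(1.3743) = 0.1494
  (s,α): 0.03·ln(1.1628) = 0.0045
  (s,β): 0.27·ln(1.8468) = 0.1656
  (s,γ): 0.13·ln(0.5039) = -0.0891
Sum = 0.155 nats.

0.155 nats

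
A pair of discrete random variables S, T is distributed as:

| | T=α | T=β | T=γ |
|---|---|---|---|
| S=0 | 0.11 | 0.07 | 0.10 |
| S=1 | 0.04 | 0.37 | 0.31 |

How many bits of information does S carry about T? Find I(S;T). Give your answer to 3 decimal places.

0.123 bits

Marginals: p(S) = (0.2800, 0.7200), p(T) = (0.1500, 0.4400, 0.4100).
I(S;T) = H(S) + H(T) − H(S,T).
H(S) = 0.8555, H(T) = 1.4591, H(S,T) = 2.1913.
I(S;T) = 0.8555 + 1.4591 − 2.1913 = 0.123 bits.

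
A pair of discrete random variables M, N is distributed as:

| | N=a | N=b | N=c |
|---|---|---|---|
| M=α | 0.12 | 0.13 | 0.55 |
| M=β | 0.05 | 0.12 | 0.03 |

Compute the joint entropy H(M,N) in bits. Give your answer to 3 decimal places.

1.959 bits

H(M,N) = −Σ p(x,y)·log₂ p(x,y) over all 6 cells.
  cell (α,a): −0.12·log₂0.12 = 0.3671
  cell (α,b): −0.13·log₂0.13 = 0.3826
  cell (α,c): −0.55·log₂0.55 = 0.4744
  cell (β,a): −0.05·log₂0.05 = 0.2161
  cell (β,b): −0.12·log₂0.12 = 0.3671
  cell (β,c): −0.03·log₂0.03 = 0.1518
Sum = 1.959 bits.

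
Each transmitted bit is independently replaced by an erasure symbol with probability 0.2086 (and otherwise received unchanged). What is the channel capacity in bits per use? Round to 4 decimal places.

0.7914 bits

Binary erasure channel: capacity C = 1 − ε.
C = 1 − 0.2086 = 0.7914 bits per channel use.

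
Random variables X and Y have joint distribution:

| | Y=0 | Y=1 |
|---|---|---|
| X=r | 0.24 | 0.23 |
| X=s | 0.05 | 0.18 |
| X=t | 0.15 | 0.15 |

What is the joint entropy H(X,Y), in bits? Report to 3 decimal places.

2.464 bits

H(X,Y) = −Σ p(x,y)·log₂ p(x,y) over all 6 cells.
  cell (r,0): −0.24·log₂0.24 = 0.4941
  cell (r,1): −0.23·log₂0.23 = 0.4877
  cell (s,0): −0.05·log₂0.05 = 0.2161
  cell (s,1): −0.18·log₂0.18 = 0.4453
  cell (t,0): −0.15·log₂0.15 = 0.4105
  cell (t,1): −0.15·log₂0.15 = 0.4105
Sum = 2.464 bits.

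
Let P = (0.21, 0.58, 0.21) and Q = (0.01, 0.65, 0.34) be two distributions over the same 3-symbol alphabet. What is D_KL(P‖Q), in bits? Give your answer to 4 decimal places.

0.6811 bits

D(P‖Q) = Σ p·log₂(p/q).
  0.21·log₂(0.21/0.01) = 0.92239
  0.58·log₂(0.58/0.65) = -0.09534
  0.21·log₂(0.21/0.34) = -0.14598
D(P‖Q) = 0.6811 bits.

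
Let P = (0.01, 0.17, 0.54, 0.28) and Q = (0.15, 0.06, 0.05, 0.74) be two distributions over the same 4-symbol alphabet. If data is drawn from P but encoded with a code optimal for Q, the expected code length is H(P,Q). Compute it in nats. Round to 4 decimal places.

H(P,Q) = −Σ p·ln q.
  −0.01·ln(0.15) = 0.01897
  −0.17·ln(0.06) = 0.47828
  −0.54·ln(0.05) = 1.61770
  −0.28·ln(0.74) = 0.08431
H(P,Q) = 2.1993 nats.

2.1993 nats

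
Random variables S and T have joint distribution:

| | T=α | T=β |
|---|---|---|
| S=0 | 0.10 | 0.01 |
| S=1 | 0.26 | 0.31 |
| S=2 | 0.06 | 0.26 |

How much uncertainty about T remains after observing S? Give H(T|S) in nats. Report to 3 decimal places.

Chain rule: H(T|S) = H(S,T) − H(S).
Marginals: p(S) = (0.1100, 0.5700, 0.3200), p(T) = (0.4200, 0.5800).
H(S,T) = 1.5087 nats; H(S) = 0.9278 nats.
H(T|S) = 1.5087 − 0.9278 = 0.581 nats.

0.581 nats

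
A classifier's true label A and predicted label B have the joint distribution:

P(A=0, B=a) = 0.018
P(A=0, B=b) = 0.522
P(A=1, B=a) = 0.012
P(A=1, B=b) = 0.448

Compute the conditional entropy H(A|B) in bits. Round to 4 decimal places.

0.9951 bits

Marginals: p(A) = (0.5400, 0.4600), p(B) = (0.0300, 0.9700).
H(A|B) = Σ p(B) · H(A|B=·).
  B=a: p=0.0300, H(A|B=a) = 0.9710
  B=b: p=0.9700, H(A|B=b) = 0.9958
Weighted sum = 0.9951 bits.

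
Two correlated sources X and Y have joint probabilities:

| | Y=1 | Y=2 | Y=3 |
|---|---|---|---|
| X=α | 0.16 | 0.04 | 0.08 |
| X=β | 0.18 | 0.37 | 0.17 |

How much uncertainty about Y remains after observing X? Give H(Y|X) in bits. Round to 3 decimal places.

1.455 bits

Marginals: p(X) = (0.2800, 0.7200), p(Y) = (0.3400, 0.4100, 0.2500).
H(Y|X) = Σ p(X) · H(Y|X=·).
  X=α: p=0.2800, H(Y|X=α) = 1.3788
  X=β: p=0.7200, H(Y|X=β) = 1.4853
Weighted sum = 1.455 bits.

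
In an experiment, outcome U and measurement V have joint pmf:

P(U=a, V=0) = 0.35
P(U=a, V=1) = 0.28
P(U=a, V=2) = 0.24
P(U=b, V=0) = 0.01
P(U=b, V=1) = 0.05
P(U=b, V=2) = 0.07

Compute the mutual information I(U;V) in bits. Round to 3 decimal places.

0.050 bits

Marginals: p(U) = (0.8700, 0.1300), p(V) = (0.3600, 0.3300, 0.3100).
I(U;V) = Σ p(x,y)·log₂[p(x,y)/(p(x)p(y))].
  (a,0): 0.35·log₂(1.1175) = 0.0561
  (a,1): 0.28·log₂(0.9753) = -0.0101
  (a,2): 0.24·log₂(0.8899) = -0.0404
  (b,0): 0.01·log₂(0.2137) = -0.0223
  (b,1): 0.05·log₂(1.1655) = 0.0110
  (b,2): 0.07·log₂(1.7370) = 0.0558
Sum = 0.050 bits.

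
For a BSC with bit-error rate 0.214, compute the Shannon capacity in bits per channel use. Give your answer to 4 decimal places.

Binary symmetric channel: C = 1 − h₂(ε) where h₂ is the binary entropy function.
h₂(0.214) = −0.214·log₂0.214 − 0.786·log₂0.786 = 0.7491.
C = 1 − 0.7491 = 0.2509 bits per channel use.

0.2509 bits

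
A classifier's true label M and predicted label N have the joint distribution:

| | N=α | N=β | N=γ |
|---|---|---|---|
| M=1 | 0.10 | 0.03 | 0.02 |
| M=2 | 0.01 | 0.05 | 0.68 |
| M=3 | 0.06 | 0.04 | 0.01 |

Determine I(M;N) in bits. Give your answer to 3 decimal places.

0.481 bits

Marginals: p(M) = (0.1500, 0.7400, 0.1100), p(N) = (0.1700, 0.1200, 0.7100).
I(M;N) = Σ p(x,y)·log₂[p(x,y)/(p(x)p(y))].
  (1,α): 0.10·log₂(3.9216) = 0.1971
  (1,β): 0.03·log₂(1.6667) = 0.0221
  (1,γ): 0.02·log₂(0.1878) = -0.0483
  (2,α): 0.01·log₂(0.0795) = -0.0365
  (2,β): 0.05·log₂(0.5631) = -0.0414
  (2,γ): 0.68·log₂(1.2943) = 0.2530
  (3,α): 0.06·log₂(3.2086) = 0.1009
  (3,β): 0.04·log₂(3.0303) = 0.0640
  (3,γ): 0.01·log₂(0.1280) = -0.0297
Sum = 0.481 bits.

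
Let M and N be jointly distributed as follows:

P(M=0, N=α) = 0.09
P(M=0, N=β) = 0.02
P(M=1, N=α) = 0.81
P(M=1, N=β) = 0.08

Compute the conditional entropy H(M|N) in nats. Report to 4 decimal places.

0.3426 nats

Chain rule: H(M|N) = H(M,N) − H(N).
Marginals: p(M) = (0.1100, 0.8900), p(N) = (0.9000, 0.1000).
H(M,N) = 0.6677 nats; H(N) = 0.3251 nats.
H(M|N) = 0.6677 − 0.3251 = 0.3426 nats.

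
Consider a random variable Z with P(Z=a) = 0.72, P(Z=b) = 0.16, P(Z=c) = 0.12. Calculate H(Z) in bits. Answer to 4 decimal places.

H(Z) = −Σ p·log₂ p.
  −(0.72)·log₂(0.72) = 0.34123
  −(0.16)·log₂(0.16) = 0.42302
  −(0.12)·log₂(0.12) = 0.36707
Sum: 0.34123 + 0.42302 + 0.36707 = 1.1313 bits.

1.1313 bits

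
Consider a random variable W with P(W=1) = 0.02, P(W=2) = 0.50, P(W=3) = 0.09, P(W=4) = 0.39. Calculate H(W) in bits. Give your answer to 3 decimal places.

1.455 bits

H(W) = −Σ p·log₂ p.
  −(0.02)·log₂(0.02) = 0.1129
  −(0.50)·log₂(0.50) = 0.5000
  −(0.09)·log₂(0.09) = 0.3127
  −(0.39)·log₂(0.39) = 0.5298
Sum: 0.1129 + 0.5000 + 0.3127 + 0.5298 = 1.455 bits.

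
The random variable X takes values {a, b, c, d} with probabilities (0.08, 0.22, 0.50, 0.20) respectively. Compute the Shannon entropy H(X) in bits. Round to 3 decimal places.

1.736 bits

H(X) = −Σ p·log₂ p.
  −(0.08)·log₂(0.08) = 0.2915
  −(0.22)·log₂(0.22) = 0.4806
  −(0.50)·log₂(0.50) = 0.5000
  −(0.20)·log₂(0.20) = 0.4644
Sum: 0.2915 + 0.4806 + 0.5000 + 0.4644 = 1.736 bits.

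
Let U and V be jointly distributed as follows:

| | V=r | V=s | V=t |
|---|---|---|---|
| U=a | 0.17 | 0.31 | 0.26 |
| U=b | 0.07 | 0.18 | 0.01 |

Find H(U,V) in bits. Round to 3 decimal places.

H(U,V) = −Σ p(x,y)·log₂ p(x,y) over all 6 cells.
  cell (a,r): −0.17·log₂0.17 = 0.4346
  cell (a,s): −0.31·log₂0.31 = 0.5238
  cell (a,t): −0.26·log₂0.26 = 0.5053
  cell (b,r): −0.07·log₂0.07 = 0.2686
  cell (b,s): −0.18·log₂0.18 = 0.4453
  cell (b,t): −0.01·log₂0.01 = 0.0664
Sum = 2.244 bits.

2.244 bits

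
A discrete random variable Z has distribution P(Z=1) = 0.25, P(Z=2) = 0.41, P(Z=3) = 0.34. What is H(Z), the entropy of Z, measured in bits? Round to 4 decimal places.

H(Z) = −Σ p·log₂ p.
  −(0.25)·log₂(0.25) = 0.50000
  −(0.41)·log₂(0.41) = 0.52738
  −(0.34)·log₂(0.34) = 0.52917
Sum: 0.50000 + 0.52738 + 0.52917 = 1.5566 bits.

1.5566 bits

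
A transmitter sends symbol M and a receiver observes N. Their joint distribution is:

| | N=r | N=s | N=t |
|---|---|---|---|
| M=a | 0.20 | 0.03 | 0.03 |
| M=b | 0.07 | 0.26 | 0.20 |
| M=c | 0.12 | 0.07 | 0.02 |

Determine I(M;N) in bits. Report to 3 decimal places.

Marginals: p(M) = (0.2600, 0.5300, 0.2100), p(N) = (0.3900, 0.3600, 0.2500).
I(M;N) = Σ p(x,y)·log₂[p(x,y)/(p(x)p(y))].
  (a,r): 0.20·log₂(1.9724) = 0.1960
  (a,s): 0.03·log₂(0.3205) = -0.0492
  (a,t): 0.03·log₂(0.4615) = -0.0335
  (b,r): 0.07·log₂(0.3387) = -0.1093
  (b,s): 0.26·log₂(1.3627) = 0.1161
  (b,t): 0.20·log₂(1.5094) = 0.1188
  (c,r): 0.12·log₂(1.4652) = 0.0661
  (c,s): 0.07·log₂(0.9259) = -0.0078
  (c,t): 0.02·log₂(0.3810) = -0.0278
Sum = 0.269 bits.

0.269 bits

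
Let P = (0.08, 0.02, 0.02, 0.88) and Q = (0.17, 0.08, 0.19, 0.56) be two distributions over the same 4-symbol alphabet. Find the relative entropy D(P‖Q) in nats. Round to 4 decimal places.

D(P‖Q) = Σ p·ln(p/q).
  0.08·ln(0.08/0.17) = -0.06030
  0.02·ln(0.02/0.08) = -0.02773
  0.02·ln(0.02/0.19) = -0.04503
  0.88·ln(0.88/0.56) = 0.39775
D(P‖Q) = 0.2647 nats.

0.2647 nats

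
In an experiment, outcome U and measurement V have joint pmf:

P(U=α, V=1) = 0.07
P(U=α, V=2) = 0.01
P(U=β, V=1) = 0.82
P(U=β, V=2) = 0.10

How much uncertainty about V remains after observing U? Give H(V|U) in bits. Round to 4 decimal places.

0.4998 bits

Chain rule: H(V|U) = H(U,V) − H(U).
Marginals: p(U) = (0.0800, 0.9200), p(V) = (0.8900, 0.1100).
H(U,V) = 0.9020 bits; H(U) = 0.4022 bits.
H(V|U) = 0.9020 − 0.4022 = 0.4998 bits.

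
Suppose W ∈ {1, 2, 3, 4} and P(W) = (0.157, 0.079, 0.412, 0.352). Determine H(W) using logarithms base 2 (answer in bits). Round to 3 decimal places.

1.766 bits

H(W) = −Σ p·log₂ p.
  −(0.157)·log₂(0.157) = 0.4194
  −(0.079)·log₂(0.079) = 0.2893
  −(0.412)·log₂(0.412) = 0.5271
  −(0.352)·log₂(0.352) = 0.5302
Sum: 0.4194 + 0.2893 + 0.5271 + 0.5302 = 1.766 bits.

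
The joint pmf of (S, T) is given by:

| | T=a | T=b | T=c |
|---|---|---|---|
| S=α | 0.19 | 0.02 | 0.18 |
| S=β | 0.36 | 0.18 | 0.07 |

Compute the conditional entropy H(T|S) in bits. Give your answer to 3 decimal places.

1.293 bits

Chain rule: H(T|S) = H(S,T) − H(S).
Marginals: p(S) = (0.3900, 0.6100), p(T) = (0.5500, 0.2000, 0.2500).
H(S,T) = 2.2579 bits; H(S) = 0.9648 bits.
H(T|S) = 2.2579 − 0.9648 = 1.293 bits.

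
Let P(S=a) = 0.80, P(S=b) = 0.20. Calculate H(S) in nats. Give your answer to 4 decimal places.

H(S) = −Σ p·ln p.
  −(0.80)·ln(0.80) = 0.17851
  −(0.20)·ln(0.20) = 0.32189
Sum: 0.17851 + 0.32189 = 0.5004 nats.

0.5004 nats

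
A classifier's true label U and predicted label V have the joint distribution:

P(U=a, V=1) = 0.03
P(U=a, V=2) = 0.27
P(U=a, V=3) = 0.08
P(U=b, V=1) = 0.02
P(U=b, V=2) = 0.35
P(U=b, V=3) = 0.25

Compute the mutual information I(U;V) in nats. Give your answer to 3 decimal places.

0.023 nats

Marginals: p(U) = (0.3800, 0.6200), p(V) = (0.0500, 0.6200, 0.3300).
I(U;V) = H(U) + H(V) − H(U,V).
H(U) = 0.6641, H(V) = 0.8120, H(U,V) = 1.4530.
I(U;V) = 0.6641 + 0.8120 − 1.4530 = 0.023 nats.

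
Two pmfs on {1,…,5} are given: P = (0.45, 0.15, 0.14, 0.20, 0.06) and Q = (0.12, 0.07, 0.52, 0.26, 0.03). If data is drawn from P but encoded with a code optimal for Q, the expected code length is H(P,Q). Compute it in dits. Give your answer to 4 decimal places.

H(P,Q) = −Σ p·log₁₀ q.
  −0.45·log₁₀(0.12) = 0.41437
  −0.15·log₁₀(0.07) = 0.17324
  −0.14·log₁₀(0.52) = 0.03976
  −0.20·log₁₀(0.26) = 0.11701
  −0.06·log₁₀(0.03) = 0.09137
H(P,Q) = 0.8357 dits.

0.8357 dits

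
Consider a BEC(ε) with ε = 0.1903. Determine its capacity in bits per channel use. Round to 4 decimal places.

Binary erasure channel: capacity C = 1 − ε.
C = 1 − 0.1903 = 0.8097 bits per channel use.

0.8097 bits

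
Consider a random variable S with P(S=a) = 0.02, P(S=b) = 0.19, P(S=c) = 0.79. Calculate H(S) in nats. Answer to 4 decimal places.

0.5800 nats

H(S) = −Σ p·ln p.
  −(0.02)·ln(0.02) = 0.07824
  −(0.19)·ln(0.19) = 0.31554
  −(0.79)·ln(0.79) = 0.18622
Sum: 0.07824 + 0.31554 + 0.18622 = 0.5800 nats.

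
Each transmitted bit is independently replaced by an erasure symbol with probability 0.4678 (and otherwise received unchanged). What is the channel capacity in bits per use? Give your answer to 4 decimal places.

0.5322 bits

Binary erasure channel: capacity C = 1 − ε.
C = 1 − 0.4678 = 0.5322 bits per channel use.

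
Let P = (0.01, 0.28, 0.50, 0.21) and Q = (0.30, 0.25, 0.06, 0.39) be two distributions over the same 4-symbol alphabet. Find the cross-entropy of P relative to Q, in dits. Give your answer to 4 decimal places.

H(P,Q) = −Σ p·log₁₀ q.
  −0.01·log₁₀(0.30) = 0.00523
  −0.28·log₁₀(0.25) = 0.16858
  −0.50·log₁₀(0.06) = 0.61092
  −0.21·log₁₀(0.39) = 0.08588
H(P,Q) = 0.8706 dits.

0.8706 dits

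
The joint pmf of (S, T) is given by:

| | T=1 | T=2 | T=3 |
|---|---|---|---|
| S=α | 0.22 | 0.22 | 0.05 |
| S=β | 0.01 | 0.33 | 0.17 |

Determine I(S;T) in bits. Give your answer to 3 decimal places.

Marginals: p(S) = (0.4900, 0.5100), p(T) = (0.2300, 0.5500, 0.2200).
I(S;T) = H(S) + H(T) − H(S,T).
H(S) = 0.9997, H(T) = 1.4426, H(S,T) = 2.2061.
I(S;T) = 0.9997 + 1.4426 − 2.2061 = 0.236 bits.

0.236 bits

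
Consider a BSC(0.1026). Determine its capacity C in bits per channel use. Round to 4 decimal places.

Binary symmetric channel: C = 1 − h₂(ε) where h₂ is the binary entropy function.
h₂(0.1026) = −0.1026·log₂0.1026 − 0.8974·log₂0.8974 = 0.4772.
C = 1 − 0.4772 = 0.5228 bits per channel use.

0.5228 bits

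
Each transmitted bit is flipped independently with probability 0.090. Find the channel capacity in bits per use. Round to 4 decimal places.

0.5635 bits

Binary symmetric channel: C = 1 − h₂(ε) where h₂ is the binary entropy function.
h₂(0.090) = −0.090·log₂0.090 − 0.910·log₂0.910 = 0.4365.
C = 1 − 0.4365 = 0.5635 bits per channel use.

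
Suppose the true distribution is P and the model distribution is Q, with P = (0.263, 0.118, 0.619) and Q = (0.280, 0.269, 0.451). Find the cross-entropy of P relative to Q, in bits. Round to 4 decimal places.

H(P,Q) = −Σ p·log₂ q.
  −0.263·log₂(0.280) = 0.48300
  −0.118·log₂(0.269) = 0.22353
  −0.619·log₂(0.451) = 0.71111
H(P,Q) = 1.4176 bits.

1.4176 bits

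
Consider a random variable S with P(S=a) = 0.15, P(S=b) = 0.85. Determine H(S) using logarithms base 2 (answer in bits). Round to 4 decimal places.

H(S) = −Σ p·log₂ p.
  −(0.15)·log₂(0.15) = 0.41054
  −(0.85)·log₂(0.85) = 0.19930
Sum: 0.41054 + 0.19930 = 0.6098 bits.

0.6098 bits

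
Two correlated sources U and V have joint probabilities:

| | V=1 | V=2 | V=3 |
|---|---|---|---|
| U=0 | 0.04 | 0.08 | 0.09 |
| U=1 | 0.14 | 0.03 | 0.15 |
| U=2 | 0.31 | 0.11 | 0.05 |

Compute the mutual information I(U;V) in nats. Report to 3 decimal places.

Marginals: p(U) = (0.2100, 0.3200, 0.4700), p(V) = (0.4900, 0.2200, 0.2900).
I(U;V) = Σ p(x,y)·ln[p(x,y)/(p(x)p(y))].
  (0,1): 0.04·ln(0.3887) = -0.0378
  (0,2): 0.08·ln(1.7316) = 0.0439
  (0,3): 0.09·ln(1.4778) = 0.0352
  (1,1): 0.14·ln(0.8929) = -0.0159
  (1,2): 0.03·ln(0.4261) = -0.0256
  (1,3): 0.15·ln(1.6164) = 0.0720
  (2,1): 0.31·ln(1.3461) = 0.0921
  (2,2): 0.11·ln(1.0638) = 0.0068
  (2,3): 0.05·ln(0.3668) = -0.0501
Sum = 0.121 nats.

0.121 nats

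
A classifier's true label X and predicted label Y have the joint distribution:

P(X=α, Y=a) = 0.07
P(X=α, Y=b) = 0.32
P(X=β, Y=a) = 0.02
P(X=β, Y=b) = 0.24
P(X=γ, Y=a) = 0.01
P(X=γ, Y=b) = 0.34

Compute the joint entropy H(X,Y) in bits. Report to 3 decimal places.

1.997 bits

H(X,Y) = −Σ p(x,y)·log₂ p(x,y) over all 6 cells.
  cell (α,a): −0.07·log₂0.07 = 0.2686
  cell (α,b): −0.32·log₂0.32 = 0.5260
  cell (β,a): −0.02·log₂0.02 = 0.1129
  cell (β,b): −0.24·log₂0.24 = 0.4941
  cell (γ,a): −0.01·log₂0.01 = 0.0664
  cell (γ,b): −0.34·log₂0.34 = 0.5292
Sum = 1.997 bits.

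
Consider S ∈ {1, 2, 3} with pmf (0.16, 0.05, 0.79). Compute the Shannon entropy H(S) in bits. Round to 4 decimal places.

0.9078 bits

H(S) = −Σ p·log₂ p.
  −(0.16)·log₂(0.16) = 0.42302
  −(0.05)·log₂(0.05) = 0.21610
  −(0.79)·log₂(0.79) = 0.26866
Sum: 0.42302 + 0.21610 + 0.26866 = 0.9078 bits.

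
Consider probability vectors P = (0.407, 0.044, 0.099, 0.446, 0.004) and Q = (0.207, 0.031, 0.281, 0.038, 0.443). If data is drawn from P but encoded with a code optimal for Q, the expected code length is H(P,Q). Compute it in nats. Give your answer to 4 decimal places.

H(P,Q) = −Σ p·ln q.
  −0.407·ln(0.207) = 0.64104
  −0.044·ln(0.031) = 0.15285
  −0.099·ln(0.281) = 0.12567
  −0.446·ln(0.038) = 1.45850
  −0.004·ln(0.443) = 0.00326
H(P,Q) = 2.3813 nats.

2.3813 nats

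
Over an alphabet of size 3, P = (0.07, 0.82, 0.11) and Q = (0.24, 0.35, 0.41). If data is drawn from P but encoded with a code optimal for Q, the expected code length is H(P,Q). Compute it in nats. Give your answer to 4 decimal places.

H(P,Q) = −Σ p·ln q.
  −0.07·ln(0.24) = 0.09990
  −0.82·ln(0.35) = 0.86085
  −0.11·ln(0.41) = 0.09808
H(P,Q) = 1.0588 nats.

1.0588 nats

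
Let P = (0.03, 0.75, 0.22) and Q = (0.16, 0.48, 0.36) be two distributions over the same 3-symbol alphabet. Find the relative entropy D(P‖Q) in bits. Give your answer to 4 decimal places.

D(P‖Q) = Σ p·log₂(p/q).
  0.03·log₂(0.03/0.16) = -0.07245
  0.75·log₂(0.75/0.48) = 0.48289
  0.22·log₂(0.22/0.36) = -0.15631
D(P‖Q) = 0.2541 bits.

0.2541 bits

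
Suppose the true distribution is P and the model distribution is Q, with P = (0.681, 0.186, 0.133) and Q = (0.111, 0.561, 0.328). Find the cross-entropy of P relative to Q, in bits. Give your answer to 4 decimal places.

H(P,Q) = −Σ p·log₂ q.
  −0.681·log₂(0.111) = 2.15970
  −0.186·log₂(0.561) = 0.15511
  −0.133·log₂(0.328) = 0.21389
H(P,Q) = 2.5287 bits.

2.5287 bits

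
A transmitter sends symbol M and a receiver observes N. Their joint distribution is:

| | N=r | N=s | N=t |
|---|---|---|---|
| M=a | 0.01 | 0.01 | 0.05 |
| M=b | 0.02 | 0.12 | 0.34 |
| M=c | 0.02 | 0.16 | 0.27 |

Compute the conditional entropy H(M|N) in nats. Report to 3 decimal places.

Chain rule: H(M|N) = H(M,N) − H(N).
Marginals: p(M) = (0.0700, 0.4800, 0.4500), p(N) = (0.0500, 0.2900, 0.6600).
H(M,N) = 1.6663 nats; H(N) = 0.7830 nats.
H(M|N) = 1.6663 − 0.7830 = 0.883 nats.

0.883 nats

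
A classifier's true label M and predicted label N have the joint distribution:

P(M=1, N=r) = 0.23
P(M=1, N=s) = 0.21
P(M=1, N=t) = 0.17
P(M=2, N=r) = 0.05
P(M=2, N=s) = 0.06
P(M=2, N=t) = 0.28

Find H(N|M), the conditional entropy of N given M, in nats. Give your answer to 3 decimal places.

0.973 nats

Marginals: p(M) = (0.6100, 0.3900), p(N) = (0.2800, 0.2700, 0.4500).
H(N|M) = Σ p(M) · H(N|M=·).
  M=1: p=0.6100, H(N|M=1) = 1.0909
  M=2: p=0.3900, H(N|M=2) = 0.7892
Weighted sum = 0.973 nats.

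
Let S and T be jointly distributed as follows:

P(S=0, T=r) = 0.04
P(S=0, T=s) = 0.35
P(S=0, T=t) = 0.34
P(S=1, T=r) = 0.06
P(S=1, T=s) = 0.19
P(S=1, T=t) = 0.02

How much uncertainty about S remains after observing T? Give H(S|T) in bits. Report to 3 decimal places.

Chain rule: H(S|T) = H(S,T) − H(T).
Marginals: p(S) = (0.7300, 0.2700), p(T) = (0.1000, 0.5400, 0.3600).
H(S,T) = 2.0567 bits; H(T) = 1.3429 bits.
H(S|T) = 2.0567 − 1.3429 = 0.714 bits.

0.714 bits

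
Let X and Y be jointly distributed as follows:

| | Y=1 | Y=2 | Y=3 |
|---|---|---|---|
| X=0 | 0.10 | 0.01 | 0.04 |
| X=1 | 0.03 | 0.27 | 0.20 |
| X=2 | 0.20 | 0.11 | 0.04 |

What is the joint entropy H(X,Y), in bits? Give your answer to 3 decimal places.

H(X,Y) = −Σ p(x,y)·log₂ p(x,y) over all 9 cells.
  cell (0,1): −0.10·log₂0.10 = 0.3322
  cell (0,2): −0.01·log₂0.01 = 0.0664
  cell (0,3): −0.04·log₂0.04 = 0.1858
  cell (1,1): −0.03·log₂0.03 = 0.1518
  cell (1,2): −0.27·log₂0.27 = 0.5100
  cell (1,3): −0.20·log₂0.20 = 0.4644
  cell (2,1): −0.20·log₂0.20 = 0.4644
  cell (2,2): −0.11·log₂0.11 = 0.3503
  cell (2,3): −0.04·log₂0.04 = 0.1858
Sum = 2.711 bits.

2.711 bits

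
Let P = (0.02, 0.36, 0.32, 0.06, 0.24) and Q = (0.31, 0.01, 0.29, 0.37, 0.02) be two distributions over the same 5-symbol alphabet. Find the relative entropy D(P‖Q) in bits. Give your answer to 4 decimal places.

2.5305 bits

D(P‖Q) = Σ p·log₂(p/q).
  0.02·log₂(0.02/0.31) = -0.07908
  0.36·log₂(0.36/0.01) = 1.86117
  0.32·log₂(0.32/0.29) = 0.04545
  0.06·log₂(0.06/0.37) = -0.15747
  0.24·log₂(0.24/0.02) = 0.86039
D(P‖Q) = 2.5305 bits.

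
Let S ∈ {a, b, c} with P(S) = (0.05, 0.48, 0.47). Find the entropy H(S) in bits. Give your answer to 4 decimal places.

1.2363 bits

H(S) = −Σ p·log₂ p.
  −(0.05)·log₂(0.05) = 0.21610
  −(0.48)·log₂(0.48) = 0.50827
  −(0.47)·log₂(0.47) = 0.51196
Sum: 0.21610 + 0.50827 + 0.51196 = 1.2363 bits.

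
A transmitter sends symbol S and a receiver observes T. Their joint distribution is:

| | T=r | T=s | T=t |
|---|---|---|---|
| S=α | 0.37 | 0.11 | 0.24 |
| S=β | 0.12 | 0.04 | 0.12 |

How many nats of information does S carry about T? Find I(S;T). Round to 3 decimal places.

0.004 nats

Marginals: p(S) = (0.7200, 0.2800), p(T) = (0.4900, 0.1500, 0.3600).
I(S;T) = Σ p(x,y)·ln[p(x,y)/(p(x)p(y))].
  (α,r): 0.37·ln(1.0488) = 0.0176
  (α,s): 0.11·ln(1.0185) = 0.0020
  (α,t): 0.24·ln(0.9259) = -0.0185
  (β,r): 0.12·ln(0.8746) = -0.0161
  (β,s): 0.04·ln(0.9524) = -0.0020
  (β,t): 0.12·ln(1.1905) = 0.0209
Sum = 0.004 nats.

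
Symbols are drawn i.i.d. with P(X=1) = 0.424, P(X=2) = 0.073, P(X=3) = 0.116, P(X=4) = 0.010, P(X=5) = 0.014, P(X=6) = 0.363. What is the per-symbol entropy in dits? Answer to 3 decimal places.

H(X) = −Σ p·log₁₀ p.
  −(0.424)·log₁₀(0.424) = 0.1580
  −(0.073)·log₁₀(0.073) = 0.0830
  −(0.116)·log₁₀(0.116) = 0.1085
  −(0.010)·log₁₀(0.010) = 0.0200
  −(0.014)·log₁₀(0.014) = 0.0260
  −(0.363)·log₁₀(0.363) = 0.1598
Sum: 0.1580 + 0.0830 + 0.1085 + 0.0200 + 0.0260 + 0.1598 = 0.555 dits.

0.555 dits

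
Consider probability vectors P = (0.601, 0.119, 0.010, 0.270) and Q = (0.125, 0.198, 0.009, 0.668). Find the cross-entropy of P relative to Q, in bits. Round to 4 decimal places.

2.3062 bits

H(P,Q) = −Σ p·log₂ q.
  −0.601·log₂(0.125) = 1.80300
  −0.119·log₂(0.198) = 0.27803
  −0.010·log₂(0.009) = 0.06796
  −0.270·log₂(0.668) = 0.15716
H(P,Q) = 2.3062 bits.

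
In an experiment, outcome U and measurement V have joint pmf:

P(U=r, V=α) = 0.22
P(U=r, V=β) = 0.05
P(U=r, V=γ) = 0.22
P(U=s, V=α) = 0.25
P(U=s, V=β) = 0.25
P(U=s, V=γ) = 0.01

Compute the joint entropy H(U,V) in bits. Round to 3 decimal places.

2.244 bits

H(U,V) = −Σ p(x,y)·log₂ p(x,y) over all 6 cells.
  cell (r,α): −0.22·log₂0.22 = 0.4806
  cell (r,β): −0.05·log₂0.05 = 0.2161
  cell (r,γ): −0.22·log₂0.22 = 0.4806
  cell (s,α): −0.25·log₂0.25 = 0.5000
  cell (s,β): −0.25·log₂0.25 = 0.5000
  cell (s,γ): −0.01·log₂0.01 = 0.0664
Sum = 2.244 bits.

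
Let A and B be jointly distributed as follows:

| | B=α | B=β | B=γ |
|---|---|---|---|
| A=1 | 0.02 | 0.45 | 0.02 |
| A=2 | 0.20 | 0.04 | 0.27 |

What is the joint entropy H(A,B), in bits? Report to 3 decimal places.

H(A,B) = −Σ p(x,y)·log₂ p(x,y) over all 6 cells.
  cell (1,α): −0.02·log₂0.02 = 0.1129
  cell (1,β): −0.45·log₂0.45 = 0.5184
  cell (1,γ): −0.02·log₂0.02 = 0.1129
  cell (2,α): −0.20·log₂0.20 = 0.4644
  cell (2,β): −0.04·log₂0.04 = 0.1858
  cell (2,γ): −0.27·log₂0.27 = 0.5100
Sum = 1.904 bits.

1.904 bits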